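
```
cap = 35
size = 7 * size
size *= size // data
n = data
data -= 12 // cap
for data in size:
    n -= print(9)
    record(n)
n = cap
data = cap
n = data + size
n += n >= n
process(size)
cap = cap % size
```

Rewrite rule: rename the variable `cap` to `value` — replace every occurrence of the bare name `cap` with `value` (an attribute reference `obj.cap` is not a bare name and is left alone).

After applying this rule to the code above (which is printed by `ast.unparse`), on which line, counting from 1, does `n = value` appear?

9

Transformed code:
value = 35
size = 7 * size
size *= size // data
n = data
data -= 12 // value
for data in size:
    n -= print(9)
    record(n)
n = value
data = value
n = data + size
n += n >= n
process(size)
value = value % size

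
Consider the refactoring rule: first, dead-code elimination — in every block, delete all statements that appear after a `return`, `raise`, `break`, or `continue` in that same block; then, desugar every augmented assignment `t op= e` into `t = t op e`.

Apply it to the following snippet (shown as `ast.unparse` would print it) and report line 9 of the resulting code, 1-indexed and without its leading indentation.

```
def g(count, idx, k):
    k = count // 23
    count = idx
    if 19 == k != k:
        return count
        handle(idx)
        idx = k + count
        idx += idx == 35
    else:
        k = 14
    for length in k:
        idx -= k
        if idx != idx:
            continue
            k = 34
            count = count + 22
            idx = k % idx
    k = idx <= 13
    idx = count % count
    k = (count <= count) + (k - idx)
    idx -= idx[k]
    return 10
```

idx = idx - k

Transformed code:
def g(count, idx, k):
    k = count // 23
    count = idx
    if 19 == k != k:
        return count
    else:
        k = 14
    for length in k:
        idx = idx - k
        if idx != idx:
            continue
    k = idx <= 13
    idx = count % count
    k = (count <= count) + (k - idx)
    idx = idx - idx[k]
    return 10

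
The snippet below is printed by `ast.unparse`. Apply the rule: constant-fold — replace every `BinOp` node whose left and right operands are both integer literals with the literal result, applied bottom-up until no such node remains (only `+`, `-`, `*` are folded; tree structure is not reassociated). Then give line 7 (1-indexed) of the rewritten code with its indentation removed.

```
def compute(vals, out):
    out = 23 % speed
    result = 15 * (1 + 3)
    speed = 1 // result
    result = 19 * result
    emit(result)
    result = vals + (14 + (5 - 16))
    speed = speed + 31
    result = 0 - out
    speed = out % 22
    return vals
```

result = vals + 3

Transformed code:
def compute(vals, out):
    out = 23 % speed
    result = 60
    speed = 1 // result
    result = 19 * result
    emit(result)
    result = vals + 3
    speed = speed + 31
    result = 0 - out
    speed = out % 22
    return vals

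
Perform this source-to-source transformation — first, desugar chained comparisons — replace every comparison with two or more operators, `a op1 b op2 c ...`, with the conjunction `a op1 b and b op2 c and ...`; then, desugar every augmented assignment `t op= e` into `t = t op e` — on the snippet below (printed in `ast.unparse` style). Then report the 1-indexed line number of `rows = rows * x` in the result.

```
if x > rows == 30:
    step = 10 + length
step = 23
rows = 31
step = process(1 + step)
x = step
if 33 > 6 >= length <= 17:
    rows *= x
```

Transformed code:
if x > rows and rows == 30:
    step = 10 + length
step = 23
rows = 31
step = process(1 + step)
x = step
if 33 > 6 and 6 >= length and (length <= 17):
    rows = rows * x

8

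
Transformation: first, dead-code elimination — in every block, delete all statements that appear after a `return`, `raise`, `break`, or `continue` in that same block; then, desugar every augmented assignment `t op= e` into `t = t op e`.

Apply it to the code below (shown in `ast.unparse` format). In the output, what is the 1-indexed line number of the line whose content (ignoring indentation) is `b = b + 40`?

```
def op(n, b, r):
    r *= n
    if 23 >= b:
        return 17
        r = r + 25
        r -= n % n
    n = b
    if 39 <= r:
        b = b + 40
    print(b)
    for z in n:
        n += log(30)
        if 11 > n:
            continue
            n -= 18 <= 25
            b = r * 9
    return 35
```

Transformed code:
def op(n, b, r):
    r = r * n
    if 23 >= b:
        return 17
    n = b
    if 39 <= r:
        b = b + 40
    print(b)
    for z in n:
        n = n + log(30)
        if 11 > n:
            continue
    return 35

7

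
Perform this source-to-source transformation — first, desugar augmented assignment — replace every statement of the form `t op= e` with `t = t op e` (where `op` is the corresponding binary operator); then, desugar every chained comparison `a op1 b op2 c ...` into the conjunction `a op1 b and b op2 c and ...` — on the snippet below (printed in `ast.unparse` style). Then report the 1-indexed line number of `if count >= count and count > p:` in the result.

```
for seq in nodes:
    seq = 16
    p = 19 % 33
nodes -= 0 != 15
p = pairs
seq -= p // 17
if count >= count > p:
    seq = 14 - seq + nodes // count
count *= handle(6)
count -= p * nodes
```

Transformed code:
for seq in nodes:
    seq = 16
    p = 19 % 33
nodes = nodes - (0 != 15)
p = pairs
seq = seq - p // 17
if count >= count and count > p:
    seq = 14 - seq + nodes // count
count = count * handle(6)
count = count - p * nodes

7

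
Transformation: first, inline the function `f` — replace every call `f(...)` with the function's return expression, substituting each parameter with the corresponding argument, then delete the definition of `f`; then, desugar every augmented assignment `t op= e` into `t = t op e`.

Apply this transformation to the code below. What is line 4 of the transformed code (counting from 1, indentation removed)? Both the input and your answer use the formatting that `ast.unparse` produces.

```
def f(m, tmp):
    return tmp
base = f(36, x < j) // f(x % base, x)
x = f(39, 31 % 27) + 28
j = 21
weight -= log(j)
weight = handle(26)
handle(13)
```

Transformed code:
base = (x < j) // x
x = 31 % 27 + 28
j = 21
weight = weight - log(j)
weight = handle(26)
handle(13)

weight = weight - log(j)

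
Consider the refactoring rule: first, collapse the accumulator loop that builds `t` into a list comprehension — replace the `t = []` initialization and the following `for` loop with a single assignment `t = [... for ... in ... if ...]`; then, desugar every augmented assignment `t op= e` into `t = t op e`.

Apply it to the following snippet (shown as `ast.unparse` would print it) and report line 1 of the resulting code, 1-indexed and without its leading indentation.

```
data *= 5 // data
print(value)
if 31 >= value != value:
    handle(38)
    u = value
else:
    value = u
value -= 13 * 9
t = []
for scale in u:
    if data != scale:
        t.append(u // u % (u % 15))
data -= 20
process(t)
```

Transformed code:
data = data * (5 // data)
print(value)
if 31 >= value != value:
    handle(38)
    u = value
else:
    value = u
value = value - 13 * 9
t = [u // u % (u % 15) for scale in u if data != scale]
data = data - 20
process(t)

data = data * (5 // data)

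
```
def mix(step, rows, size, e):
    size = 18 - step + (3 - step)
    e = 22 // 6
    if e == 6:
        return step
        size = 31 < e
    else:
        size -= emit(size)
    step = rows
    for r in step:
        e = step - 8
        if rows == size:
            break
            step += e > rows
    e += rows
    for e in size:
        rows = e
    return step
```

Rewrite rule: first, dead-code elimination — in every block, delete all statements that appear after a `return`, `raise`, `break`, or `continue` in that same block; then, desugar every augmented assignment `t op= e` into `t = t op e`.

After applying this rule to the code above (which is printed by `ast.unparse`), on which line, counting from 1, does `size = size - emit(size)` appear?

7

Transformed code:
def mix(step, rows, size, e):
    size = 18 - step + (3 - step)
    e = 22 // 6
    if e == 6:
        return step
    else:
        size = size - emit(size)
    step = rows
    for r in step:
        e = step - 8
        if rows == size:
            break
    e = e + rows
    for e in size:
        rows = e
    return step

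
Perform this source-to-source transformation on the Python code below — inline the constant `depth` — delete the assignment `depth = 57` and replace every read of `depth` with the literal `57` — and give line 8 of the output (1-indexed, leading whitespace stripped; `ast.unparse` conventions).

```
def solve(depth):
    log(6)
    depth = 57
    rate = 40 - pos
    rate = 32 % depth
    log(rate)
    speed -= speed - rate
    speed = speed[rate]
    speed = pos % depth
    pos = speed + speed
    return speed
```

speed = pos % 57

Transformed code:
def solve(depth):
    log(6)
    rate = 40 - pos
    rate = 32 % 57
    log(rate)
    speed -= speed - rate
    speed = speed[rate]
    speed = pos % 57
    pos = speed + speed
    return speed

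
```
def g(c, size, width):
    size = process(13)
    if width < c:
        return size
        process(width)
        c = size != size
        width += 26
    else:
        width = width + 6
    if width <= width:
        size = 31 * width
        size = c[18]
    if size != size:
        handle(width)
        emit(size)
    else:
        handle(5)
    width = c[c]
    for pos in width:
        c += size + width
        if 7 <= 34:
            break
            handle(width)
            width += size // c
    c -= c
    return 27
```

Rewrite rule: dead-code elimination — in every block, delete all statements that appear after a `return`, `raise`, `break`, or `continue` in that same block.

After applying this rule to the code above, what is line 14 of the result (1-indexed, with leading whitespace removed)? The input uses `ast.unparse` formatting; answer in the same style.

Transformed code:
def g(c, size, width):
    size = process(13)
    if width < c:
        return size
    else:
        width = width + 6
    if width <= width:
        size = 31 * width
        size = c[18]
    if size != size:
        handle(width)
        emit(size)
    else:
        handle(5)
    width = c[c]
    for pos in width:
        c += size + width
        if 7 <= 34:
            break
    c -= c
    return 27

handle(5)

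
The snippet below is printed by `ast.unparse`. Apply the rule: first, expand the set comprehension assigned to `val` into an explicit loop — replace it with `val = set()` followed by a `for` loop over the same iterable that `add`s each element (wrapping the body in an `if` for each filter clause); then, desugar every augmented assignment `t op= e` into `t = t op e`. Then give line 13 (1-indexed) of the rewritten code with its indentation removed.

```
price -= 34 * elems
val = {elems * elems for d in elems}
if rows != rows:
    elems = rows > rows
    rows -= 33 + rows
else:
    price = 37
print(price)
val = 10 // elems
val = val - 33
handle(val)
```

handle(val)

Transformed code:
price = price - 34 * elems
val = set()
for d in elems:
    val.add(elems * elems)
if rows != rows:
    elems = rows > rows
    rows = rows - (33 + rows)
else:
    price = 37
print(price)
val = 10 // elems
val = val - 33
handle(val)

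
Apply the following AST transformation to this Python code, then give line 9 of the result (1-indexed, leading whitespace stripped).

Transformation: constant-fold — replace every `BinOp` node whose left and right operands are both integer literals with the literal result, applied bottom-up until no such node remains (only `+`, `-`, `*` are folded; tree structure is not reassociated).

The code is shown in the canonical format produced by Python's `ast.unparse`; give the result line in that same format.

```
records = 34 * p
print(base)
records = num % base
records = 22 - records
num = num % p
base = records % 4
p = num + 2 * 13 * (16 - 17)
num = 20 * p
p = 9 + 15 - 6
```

p = 18

Transformed code:
records = 34 * p
print(base)
records = num % base
records = 22 - records
num = num % p
base = records % 4
p = num + -26
num = 20 * p
p = 18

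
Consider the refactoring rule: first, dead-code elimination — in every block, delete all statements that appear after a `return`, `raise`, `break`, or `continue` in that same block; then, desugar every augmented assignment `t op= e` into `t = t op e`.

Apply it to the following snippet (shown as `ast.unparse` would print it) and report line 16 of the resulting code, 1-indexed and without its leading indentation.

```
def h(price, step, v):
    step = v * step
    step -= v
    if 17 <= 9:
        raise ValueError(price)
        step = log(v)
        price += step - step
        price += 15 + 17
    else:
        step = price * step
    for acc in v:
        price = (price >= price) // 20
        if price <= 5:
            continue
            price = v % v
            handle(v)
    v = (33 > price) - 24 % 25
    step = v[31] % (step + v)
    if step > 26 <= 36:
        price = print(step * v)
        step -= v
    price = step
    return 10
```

step = step - v

Transformed code:
def h(price, step, v):
    step = v * step
    step = step - v
    if 17 <= 9:
        raise ValueError(price)
    else:
        step = price * step
    for acc in v:
        price = (price >= price) // 20
        if price <= 5:
            continue
    v = (33 > price) - 24 % 25
    step = v[31] % (step + v)
    if step > 26 <= 36:
        price = print(step * v)
        step = step - v
    price = step
    return 10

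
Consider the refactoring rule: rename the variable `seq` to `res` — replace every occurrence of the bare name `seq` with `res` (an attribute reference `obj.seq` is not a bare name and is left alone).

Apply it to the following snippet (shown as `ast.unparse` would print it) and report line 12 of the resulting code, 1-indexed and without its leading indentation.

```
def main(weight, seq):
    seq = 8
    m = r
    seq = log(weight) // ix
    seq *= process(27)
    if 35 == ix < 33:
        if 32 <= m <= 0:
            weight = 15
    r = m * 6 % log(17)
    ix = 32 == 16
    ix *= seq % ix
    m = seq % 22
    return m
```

Transformed code:
def main(weight, res):
    res = 8
    m = r
    res = log(weight) // ix
    res *= process(27)
    if 35 == ix < 33:
        if 32 <= m <= 0:
            weight = 15
    r = m * 6 % log(17)
    ix = 32 == 16
    ix *= res % ix
    m = res % 22
    return m

m = res % 22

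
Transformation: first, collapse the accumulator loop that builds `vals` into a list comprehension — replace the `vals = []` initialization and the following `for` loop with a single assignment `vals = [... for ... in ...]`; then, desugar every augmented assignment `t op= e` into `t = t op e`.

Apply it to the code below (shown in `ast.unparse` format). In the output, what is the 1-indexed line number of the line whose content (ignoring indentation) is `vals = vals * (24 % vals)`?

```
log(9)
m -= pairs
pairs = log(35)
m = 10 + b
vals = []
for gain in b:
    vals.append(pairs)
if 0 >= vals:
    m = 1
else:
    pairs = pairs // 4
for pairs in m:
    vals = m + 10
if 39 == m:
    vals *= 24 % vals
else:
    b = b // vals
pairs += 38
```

Transformed code:
log(9)
m = m - pairs
pairs = log(35)
m = 10 + b
vals = [pairs for gain in b]
if 0 >= vals:
    m = 1
else:
    pairs = pairs // 4
for pairs in m:
    vals = m + 10
if 39 == m:
    vals = vals * (24 % vals)
else:
    b = b // vals
pairs = pairs + 38

13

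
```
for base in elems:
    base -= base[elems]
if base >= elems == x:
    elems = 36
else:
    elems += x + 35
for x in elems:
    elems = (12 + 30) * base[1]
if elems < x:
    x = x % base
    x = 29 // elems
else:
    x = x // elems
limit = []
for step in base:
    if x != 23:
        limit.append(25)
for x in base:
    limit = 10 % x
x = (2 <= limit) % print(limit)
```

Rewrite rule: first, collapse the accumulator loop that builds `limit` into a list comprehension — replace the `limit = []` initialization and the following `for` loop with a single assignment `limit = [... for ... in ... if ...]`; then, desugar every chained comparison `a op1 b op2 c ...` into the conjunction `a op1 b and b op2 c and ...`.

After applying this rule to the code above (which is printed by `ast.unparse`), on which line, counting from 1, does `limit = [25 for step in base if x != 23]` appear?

14

Transformed code:
for base in elems:
    base -= base[elems]
if base >= elems and elems == x:
    elems = 36
else:
    elems += x + 35
for x in elems:
    elems = (12 + 30) * base[1]
if elems < x:
    x = x % base
    x = 29 // elems
else:
    x = x // elems
limit = [25 for step in base if x != 23]
for x in base:
    limit = 10 % x
x = (2 <= limit) % print(limit)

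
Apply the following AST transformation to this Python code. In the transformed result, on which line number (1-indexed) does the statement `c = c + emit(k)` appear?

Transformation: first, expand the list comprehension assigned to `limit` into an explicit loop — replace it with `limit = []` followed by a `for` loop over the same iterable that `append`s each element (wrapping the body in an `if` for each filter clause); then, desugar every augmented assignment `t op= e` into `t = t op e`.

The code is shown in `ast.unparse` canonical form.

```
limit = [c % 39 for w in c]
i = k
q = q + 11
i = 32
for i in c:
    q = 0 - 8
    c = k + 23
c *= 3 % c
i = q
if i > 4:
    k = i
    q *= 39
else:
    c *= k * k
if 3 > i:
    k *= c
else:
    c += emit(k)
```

Transformed code:
limit = []
for w in c:
    limit.append(c % 39)
i = k
q = q + 11
i = 32
for i in c:
    q = 0 - 8
    c = k + 23
c = c * (3 % c)
i = q
if i > 4:
    k = i
    q = q * 39
else:
    c = c * (k * k)
if 3 > i:
    k = k * c
else:
    c = c + emit(k)

20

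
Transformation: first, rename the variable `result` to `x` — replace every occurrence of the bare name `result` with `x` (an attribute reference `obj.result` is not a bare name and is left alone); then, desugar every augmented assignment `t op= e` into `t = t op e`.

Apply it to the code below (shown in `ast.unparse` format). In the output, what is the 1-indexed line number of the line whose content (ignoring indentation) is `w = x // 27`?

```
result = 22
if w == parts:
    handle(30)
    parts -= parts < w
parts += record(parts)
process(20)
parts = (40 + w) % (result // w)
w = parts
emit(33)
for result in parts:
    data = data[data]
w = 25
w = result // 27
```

Transformed code:
x = 22
if w == parts:
    handle(30)
    parts = parts - (parts < w)
parts = parts + record(parts)
process(20)
parts = (40 + w) % (x // w)
w = parts
emit(33)
for x in parts:
    data = data[data]
w = 25
w = x // 27

13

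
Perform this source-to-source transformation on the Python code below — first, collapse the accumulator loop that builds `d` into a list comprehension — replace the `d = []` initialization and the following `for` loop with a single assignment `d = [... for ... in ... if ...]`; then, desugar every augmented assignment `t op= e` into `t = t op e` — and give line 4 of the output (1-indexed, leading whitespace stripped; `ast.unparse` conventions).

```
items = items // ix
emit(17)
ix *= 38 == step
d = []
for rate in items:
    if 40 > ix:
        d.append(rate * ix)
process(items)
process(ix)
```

d = [rate * ix for rate in items if 40 > ix]

Transformed code:
items = items // ix
emit(17)
ix = ix * (38 == step)
d = [rate * ix for rate in items if 40 > ix]
process(items)
process(ix)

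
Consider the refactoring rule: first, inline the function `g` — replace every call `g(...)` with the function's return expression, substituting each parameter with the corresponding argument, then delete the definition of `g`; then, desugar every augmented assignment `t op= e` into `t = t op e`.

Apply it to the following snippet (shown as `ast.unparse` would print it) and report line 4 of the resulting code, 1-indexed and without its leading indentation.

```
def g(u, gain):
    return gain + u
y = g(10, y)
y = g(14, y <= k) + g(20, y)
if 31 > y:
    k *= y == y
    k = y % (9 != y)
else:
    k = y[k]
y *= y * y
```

k = k * (y == y)

Transformed code:
y = y + 10
y = (y <= k) + 14 + (y + 20)
if 31 > y:
    k = k * (y == y)
    k = y % (9 != y)
else:
    k = y[k]
y = y * (y * y)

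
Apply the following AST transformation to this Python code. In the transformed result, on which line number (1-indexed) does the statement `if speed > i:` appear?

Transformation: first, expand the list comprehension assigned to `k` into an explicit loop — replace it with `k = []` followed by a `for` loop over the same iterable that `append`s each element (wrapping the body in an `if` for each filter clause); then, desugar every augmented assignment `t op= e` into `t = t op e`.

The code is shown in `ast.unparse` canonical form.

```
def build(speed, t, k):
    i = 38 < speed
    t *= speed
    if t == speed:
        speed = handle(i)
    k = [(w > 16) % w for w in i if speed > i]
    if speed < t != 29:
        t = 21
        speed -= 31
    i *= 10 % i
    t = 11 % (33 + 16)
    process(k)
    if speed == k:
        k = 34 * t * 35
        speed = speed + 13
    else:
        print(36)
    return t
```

Transformed code:
def build(speed, t, k):
    i = 38 < speed
    t = t * speed
    if t == speed:
        speed = handle(i)
    k = []
    for w in i:
        if speed > i:
            k.append((w > 16) % w)
    if speed < t != 29:
        t = 21
        speed = speed - 31
    i = i * (10 % i)
    t = 11 % (33 + 16)
    process(k)
    if speed == k:
        k = 34 * t * 35
        speed = speed + 13
    else:
        print(36)
    return t

8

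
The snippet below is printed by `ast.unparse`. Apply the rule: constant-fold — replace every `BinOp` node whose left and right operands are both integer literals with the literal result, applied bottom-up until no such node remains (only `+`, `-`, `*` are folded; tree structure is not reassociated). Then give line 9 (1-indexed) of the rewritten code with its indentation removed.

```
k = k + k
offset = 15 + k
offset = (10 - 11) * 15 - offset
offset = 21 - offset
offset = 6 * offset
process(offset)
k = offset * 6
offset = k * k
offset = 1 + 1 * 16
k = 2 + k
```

offset = 17

Transformed code:
k = k + k
offset = 15 + k
offset = -15 - offset
offset = 21 - offset
offset = 6 * offset
process(offset)
k = offset * 6
offset = k * k
offset = 17
k = 2 + k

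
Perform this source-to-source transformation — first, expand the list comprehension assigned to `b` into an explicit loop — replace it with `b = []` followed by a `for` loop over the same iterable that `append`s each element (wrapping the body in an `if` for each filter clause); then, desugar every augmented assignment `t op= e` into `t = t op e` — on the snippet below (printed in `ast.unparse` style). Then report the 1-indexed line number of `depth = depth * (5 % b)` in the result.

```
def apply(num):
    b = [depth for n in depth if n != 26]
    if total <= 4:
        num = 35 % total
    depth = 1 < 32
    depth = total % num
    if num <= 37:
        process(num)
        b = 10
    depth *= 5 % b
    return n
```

13

Transformed code:
def apply(num):
    b = []
    for n in depth:
        if n != 26:
            b.append(depth)
    if total <= 4:
        num = 35 % total
    depth = 1 < 32
    depth = total % num
    if num <= 37:
        process(num)
        b = 10
    depth = depth * (5 % b)
    return n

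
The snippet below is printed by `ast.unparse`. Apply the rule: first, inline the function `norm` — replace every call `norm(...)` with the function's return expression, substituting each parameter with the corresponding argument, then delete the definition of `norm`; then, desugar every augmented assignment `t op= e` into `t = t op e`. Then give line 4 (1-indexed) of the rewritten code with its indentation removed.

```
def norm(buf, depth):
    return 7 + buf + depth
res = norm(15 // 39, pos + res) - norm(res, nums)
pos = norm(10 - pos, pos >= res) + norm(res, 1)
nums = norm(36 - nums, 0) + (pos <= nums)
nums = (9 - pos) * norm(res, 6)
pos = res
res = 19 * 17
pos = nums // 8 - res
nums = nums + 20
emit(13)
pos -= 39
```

nums = (9 - pos) * (7 + res + 6)

Transformed code:
res = 7 + 15 // 39 + (pos + res) - (7 + res + nums)
pos = 7 + (10 - pos) + (pos >= res) + (7 + res + 1)
nums = 7 + (36 - nums) + 0 + (pos <= nums)
nums = (9 - pos) * (7 + res + 6)
pos = res
res = 19 * 17
pos = nums // 8 - res
nums = nums + 20
emit(13)
pos = pos - 39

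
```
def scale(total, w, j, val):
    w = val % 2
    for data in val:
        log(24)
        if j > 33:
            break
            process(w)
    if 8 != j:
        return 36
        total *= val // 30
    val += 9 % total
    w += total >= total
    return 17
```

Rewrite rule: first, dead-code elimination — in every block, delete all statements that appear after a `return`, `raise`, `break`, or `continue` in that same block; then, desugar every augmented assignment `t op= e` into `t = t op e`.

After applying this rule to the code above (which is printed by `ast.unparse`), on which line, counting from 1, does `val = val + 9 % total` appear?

9

Transformed code:
def scale(total, w, j, val):
    w = val % 2
    for data in val:
        log(24)
        if j > 33:
            break
    if 8 != j:
        return 36
    val = val + 9 % total
    w = w + (total >= total)
    return 17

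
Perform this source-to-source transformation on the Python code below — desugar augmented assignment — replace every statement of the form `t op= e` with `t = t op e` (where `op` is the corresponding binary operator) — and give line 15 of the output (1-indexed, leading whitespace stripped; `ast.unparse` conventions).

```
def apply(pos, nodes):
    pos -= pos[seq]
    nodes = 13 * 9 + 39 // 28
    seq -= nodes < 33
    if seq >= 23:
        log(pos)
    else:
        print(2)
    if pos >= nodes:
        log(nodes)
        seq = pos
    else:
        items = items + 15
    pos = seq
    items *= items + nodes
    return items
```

Transformed code:
def apply(pos, nodes):
    pos = pos - pos[seq]
    nodes = 13 * 9 + 39 // 28
    seq = seq - (nodes < 33)
    if seq >= 23:
        log(pos)
    else:
        print(2)
    if pos >= nodes:
        log(nodes)
        seq = pos
    else:
        items = items + 15
    pos = seq
    items = items * (items + nodes)
    return items

items = items * (items + nodes)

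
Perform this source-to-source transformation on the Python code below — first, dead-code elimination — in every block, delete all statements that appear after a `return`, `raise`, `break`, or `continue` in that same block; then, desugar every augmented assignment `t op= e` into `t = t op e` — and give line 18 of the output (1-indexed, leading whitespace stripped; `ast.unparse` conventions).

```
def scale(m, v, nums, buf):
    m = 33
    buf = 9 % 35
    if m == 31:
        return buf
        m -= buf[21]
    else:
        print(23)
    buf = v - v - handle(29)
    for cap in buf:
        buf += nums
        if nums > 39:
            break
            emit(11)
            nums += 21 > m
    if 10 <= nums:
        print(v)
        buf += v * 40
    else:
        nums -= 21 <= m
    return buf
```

return buf

Transformed code:
def scale(m, v, nums, buf):
    m = 33
    buf = 9 % 35
    if m == 31:
        return buf
    else:
        print(23)
    buf = v - v - handle(29)
    for cap in buf:
        buf = buf + nums
        if nums > 39:
            break
    if 10 <= nums:
        print(v)
        buf = buf + v * 40
    else:
        nums = nums - (21 <= m)
    return buf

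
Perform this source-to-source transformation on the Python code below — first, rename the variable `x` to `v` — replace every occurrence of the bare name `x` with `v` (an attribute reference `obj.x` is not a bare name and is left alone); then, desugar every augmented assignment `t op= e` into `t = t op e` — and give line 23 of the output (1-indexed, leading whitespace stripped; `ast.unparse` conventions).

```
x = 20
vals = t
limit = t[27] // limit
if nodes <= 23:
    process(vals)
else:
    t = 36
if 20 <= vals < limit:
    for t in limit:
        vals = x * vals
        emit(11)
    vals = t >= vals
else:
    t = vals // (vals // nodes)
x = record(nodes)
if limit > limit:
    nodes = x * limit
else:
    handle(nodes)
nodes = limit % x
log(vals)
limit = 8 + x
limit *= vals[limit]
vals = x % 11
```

Transformed code:
v = 20
vals = t
limit = t[27] // limit
if nodes <= 23:
    process(vals)
else:
    t = 36
if 20 <= vals < limit:
    for t in limit:
        vals = v * vals
        emit(11)
    vals = t >= vals
else:
    t = vals // (vals // nodes)
v = record(nodes)
if limit > limit:
    nodes = v * limit
else:
    handle(nodes)
nodes = limit % v
log(vals)
limit = 8 + v
limit = limit * vals[limit]
vals = v % 11

limit = limit * vals[limit]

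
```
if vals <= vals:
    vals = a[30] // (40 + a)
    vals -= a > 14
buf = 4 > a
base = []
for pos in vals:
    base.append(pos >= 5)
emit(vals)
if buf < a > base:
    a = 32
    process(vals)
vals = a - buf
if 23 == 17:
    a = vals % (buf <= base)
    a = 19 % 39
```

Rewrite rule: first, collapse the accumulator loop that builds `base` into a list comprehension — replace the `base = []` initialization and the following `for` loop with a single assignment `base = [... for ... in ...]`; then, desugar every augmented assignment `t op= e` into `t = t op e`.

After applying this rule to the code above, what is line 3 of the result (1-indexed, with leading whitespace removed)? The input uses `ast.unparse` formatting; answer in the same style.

vals = vals - (a > 14)

Transformed code:
if vals <= vals:
    vals = a[30] // (40 + a)
    vals = vals - (a > 14)
buf = 4 > a
base = [pos >= 5 for pos in vals]
emit(vals)
if buf < a > base:
    a = 32
    process(vals)
vals = a - buf
if 23 == 17:
    a = vals % (buf <= base)
    a = 19 % 39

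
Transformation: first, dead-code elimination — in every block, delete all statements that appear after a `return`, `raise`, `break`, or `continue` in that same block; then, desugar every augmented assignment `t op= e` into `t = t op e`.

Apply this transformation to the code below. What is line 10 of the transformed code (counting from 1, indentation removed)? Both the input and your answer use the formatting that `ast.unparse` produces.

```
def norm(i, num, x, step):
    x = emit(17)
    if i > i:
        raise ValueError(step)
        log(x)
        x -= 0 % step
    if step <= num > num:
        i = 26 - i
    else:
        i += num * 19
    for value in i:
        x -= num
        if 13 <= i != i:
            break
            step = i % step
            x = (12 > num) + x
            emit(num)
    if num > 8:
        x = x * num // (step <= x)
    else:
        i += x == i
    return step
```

Transformed code:
def norm(i, num, x, step):
    x = emit(17)
    if i > i:
        raise ValueError(step)
    if step <= num > num:
        i = 26 - i
    else:
        i = i + num * 19
    for value in i:
        x = x - num
        if 13 <= i != i:
            break
    if num > 8:
        x = x * num // (step <= x)
    else:
        i = i + (x == i)
    return step

x = x - num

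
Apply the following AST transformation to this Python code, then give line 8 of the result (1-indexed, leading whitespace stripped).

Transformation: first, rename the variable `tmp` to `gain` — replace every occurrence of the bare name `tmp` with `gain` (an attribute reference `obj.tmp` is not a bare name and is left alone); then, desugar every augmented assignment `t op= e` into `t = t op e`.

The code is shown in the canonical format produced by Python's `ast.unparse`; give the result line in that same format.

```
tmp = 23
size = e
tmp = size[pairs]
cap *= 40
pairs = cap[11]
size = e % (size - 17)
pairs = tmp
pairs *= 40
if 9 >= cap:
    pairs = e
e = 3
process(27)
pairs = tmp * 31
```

Transformed code:
gain = 23
size = e
gain = size[pairs]
cap = cap * 40
pairs = cap[11]
size = e % (size - 17)
pairs = gain
pairs = pairs * 40
if 9 >= cap:
    pairs = e
e = 3
process(27)
pairs = gain * 31

pairs = pairs * 40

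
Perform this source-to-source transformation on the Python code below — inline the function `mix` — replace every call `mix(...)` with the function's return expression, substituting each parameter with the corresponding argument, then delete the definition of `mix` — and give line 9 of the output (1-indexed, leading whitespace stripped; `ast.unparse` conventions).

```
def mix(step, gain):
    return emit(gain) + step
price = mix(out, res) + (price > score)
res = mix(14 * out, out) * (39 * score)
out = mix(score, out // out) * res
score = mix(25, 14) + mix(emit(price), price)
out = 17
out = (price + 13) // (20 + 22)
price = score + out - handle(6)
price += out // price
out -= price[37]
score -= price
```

out -= price[37]

Transformed code:
price = emit(res) + out + (price > score)
res = (emit(out) + 14 * out) * (39 * score)
out = (emit(out // out) + score) * res
score = emit(14) + 25 + (emit(price) + emit(price))
out = 17
out = (price + 13) // (20 + 22)
price = score + out - handle(6)
price += out // price
out -= price[37]
score -= price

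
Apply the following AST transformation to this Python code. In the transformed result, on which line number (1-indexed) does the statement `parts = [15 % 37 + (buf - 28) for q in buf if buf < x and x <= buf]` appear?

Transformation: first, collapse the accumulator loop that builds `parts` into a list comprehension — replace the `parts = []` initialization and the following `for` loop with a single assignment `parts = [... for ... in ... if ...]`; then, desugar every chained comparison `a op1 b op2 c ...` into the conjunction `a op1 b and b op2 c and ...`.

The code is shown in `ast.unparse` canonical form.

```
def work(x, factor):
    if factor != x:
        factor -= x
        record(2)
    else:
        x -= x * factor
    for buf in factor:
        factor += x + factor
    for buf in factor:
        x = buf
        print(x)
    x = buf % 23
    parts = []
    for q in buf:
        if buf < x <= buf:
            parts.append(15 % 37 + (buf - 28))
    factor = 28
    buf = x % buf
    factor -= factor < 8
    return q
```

13

Transformed code:
def work(x, factor):
    if factor != x:
        factor -= x
        record(2)
    else:
        x -= x * factor
    for buf in factor:
        factor += x + factor
    for buf in factor:
        x = buf
        print(x)
    x = buf % 23
    parts = [15 % 37 + (buf - 28) for q in buf if buf < x and x <= buf]
    factor = 28
    buf = x % buf
    factor -= factor < 8
    return q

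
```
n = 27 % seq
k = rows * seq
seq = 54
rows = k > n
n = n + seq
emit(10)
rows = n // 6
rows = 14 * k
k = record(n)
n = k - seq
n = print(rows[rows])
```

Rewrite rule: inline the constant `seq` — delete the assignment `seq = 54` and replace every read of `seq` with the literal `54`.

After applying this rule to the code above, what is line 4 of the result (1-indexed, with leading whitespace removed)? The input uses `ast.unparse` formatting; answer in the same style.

Transformed code:
n = 27 % 54
k = rows * 54
rows = k > n
n = n + 54
emit(10)
rows = n // 6
rows = 14 * k
k = record(n)
n = k - 54
n = print(rows[rows])

n = n + 54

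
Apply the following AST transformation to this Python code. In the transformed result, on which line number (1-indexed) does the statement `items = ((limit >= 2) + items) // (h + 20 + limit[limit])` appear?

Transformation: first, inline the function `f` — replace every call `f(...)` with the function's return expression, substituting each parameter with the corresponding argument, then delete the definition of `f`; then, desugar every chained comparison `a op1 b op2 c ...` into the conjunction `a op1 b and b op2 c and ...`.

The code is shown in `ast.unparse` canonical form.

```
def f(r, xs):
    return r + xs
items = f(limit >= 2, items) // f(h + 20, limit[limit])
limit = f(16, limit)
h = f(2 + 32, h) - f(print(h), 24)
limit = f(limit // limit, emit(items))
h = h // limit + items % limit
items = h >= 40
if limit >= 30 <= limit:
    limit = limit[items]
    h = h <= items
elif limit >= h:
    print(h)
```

1

Transformed code:
items = ((limit >= 2) + items) // (h + 20 + limit[limit])
limit = 16 + limit
h = 2 + 32 + h - (print(h) + 24)
limit = limit // limit + emit(items)
h = h // limit + items % limit
items = h >= 40
if limit >= 30 and 30 <= limit:
    limit = limit[items]
    h = h <= items
elif limit >= h:
    print(h)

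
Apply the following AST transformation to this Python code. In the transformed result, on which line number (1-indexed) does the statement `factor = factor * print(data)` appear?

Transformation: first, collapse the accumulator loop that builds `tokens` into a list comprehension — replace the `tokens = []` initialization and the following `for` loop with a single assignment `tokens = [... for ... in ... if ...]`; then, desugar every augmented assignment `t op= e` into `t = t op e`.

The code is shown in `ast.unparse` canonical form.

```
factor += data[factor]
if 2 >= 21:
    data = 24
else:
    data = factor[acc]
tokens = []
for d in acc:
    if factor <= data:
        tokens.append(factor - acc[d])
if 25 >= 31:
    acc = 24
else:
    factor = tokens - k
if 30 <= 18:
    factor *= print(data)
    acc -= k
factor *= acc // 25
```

Transformed code:
factor = factor + data[factor]
if 2 >= 21:
    data = 24
else:
    data = factor[acc]
tokens = [factor - acc[d] for d in acc if factor <= data]
if 25 >= 31:
    acc = 24
else:
    factor = tokens - k
if 30 <= 18:
    factor = factor * print(data)
    acc = acc - k
factor = factor * (acc // 25)

12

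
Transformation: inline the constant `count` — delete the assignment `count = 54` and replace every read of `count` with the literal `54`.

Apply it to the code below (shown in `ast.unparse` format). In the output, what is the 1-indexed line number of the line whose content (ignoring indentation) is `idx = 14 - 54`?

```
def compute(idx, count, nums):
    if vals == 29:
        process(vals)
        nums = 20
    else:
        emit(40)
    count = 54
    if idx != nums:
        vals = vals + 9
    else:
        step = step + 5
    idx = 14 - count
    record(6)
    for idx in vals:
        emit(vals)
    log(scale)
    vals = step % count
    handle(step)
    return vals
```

Transformed code:
def compute(idx, count, nums):
    if vals == 29:
        process(vals)
        nums = 20
    else:
        emit(40)
    if idx != nums:
        vals = vals + 9
    else:
        step = step + 5
    idx = 14 - 54
    record(6)
    for idx in vals:
        emit(vals)
    log(scale)
    vals = step % 54
    handle(step)
    return vals

11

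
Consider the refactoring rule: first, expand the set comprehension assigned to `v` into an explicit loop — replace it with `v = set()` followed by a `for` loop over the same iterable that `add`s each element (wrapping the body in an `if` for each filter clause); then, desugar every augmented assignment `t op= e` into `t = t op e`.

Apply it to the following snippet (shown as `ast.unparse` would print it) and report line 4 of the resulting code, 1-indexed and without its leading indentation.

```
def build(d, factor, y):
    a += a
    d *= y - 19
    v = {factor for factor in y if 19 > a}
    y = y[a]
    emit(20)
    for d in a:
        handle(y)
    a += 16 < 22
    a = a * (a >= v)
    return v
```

v = set()

Transformed code:
def build(d, factor, y):
    a = a + a
    d = d * (y - 19)
    v = set()
    for factor in y:
        if 19 > a:
            v.add(factor)
    y = y[a]
    emit(20)
    for d in a:
        handle(y)
    a = a + (16 < 22)
    a = a * (a >= v)
    return v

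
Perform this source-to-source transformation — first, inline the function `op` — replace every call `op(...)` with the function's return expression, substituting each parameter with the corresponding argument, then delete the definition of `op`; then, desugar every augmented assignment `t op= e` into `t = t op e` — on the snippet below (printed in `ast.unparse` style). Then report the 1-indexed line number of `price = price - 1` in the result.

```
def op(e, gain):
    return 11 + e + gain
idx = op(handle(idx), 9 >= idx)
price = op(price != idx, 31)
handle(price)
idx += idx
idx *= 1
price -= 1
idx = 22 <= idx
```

6

Transformed code:
idx = 11 + handle(idx) + (9 >= idx)
price = 11 + (price != idx) + 31
handle(price)
idx = idx + idx
idx = idx * 1
price = price - 1
idx = 22 <= idx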